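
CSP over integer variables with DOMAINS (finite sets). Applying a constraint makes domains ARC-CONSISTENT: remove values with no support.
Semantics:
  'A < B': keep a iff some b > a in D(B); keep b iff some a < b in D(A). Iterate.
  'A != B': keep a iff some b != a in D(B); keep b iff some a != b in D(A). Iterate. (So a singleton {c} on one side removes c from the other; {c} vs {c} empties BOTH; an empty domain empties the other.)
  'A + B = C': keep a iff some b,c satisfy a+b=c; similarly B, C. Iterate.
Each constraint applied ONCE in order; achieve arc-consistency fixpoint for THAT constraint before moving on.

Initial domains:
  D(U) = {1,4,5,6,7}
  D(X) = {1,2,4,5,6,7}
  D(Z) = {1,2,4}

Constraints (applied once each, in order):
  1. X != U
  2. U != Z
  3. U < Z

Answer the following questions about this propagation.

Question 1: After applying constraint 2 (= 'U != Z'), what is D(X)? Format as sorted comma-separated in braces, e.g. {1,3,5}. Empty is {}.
Constraint 1 (X != U) on D(X)={1,2,4,5,6,7} D(U)={1,4,5,6,7}: no change
Constraint 2 (U != Z) on D(U)={1,4,5,6,7} D(Z)={1,2,4}: no change
So after constraint 2: D(X) = {1,2,4,5,6,7}

Answer: {1,2,4,5,6,7}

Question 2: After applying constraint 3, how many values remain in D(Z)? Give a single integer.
Answer: 2

Derivation:
Constraint 1 (X != U) on D(X)={1,2,4,5,6,7} D(U)={1,4,5,6,7}: no change
Constraint 2 (U != Z) on D(U)={1,4,5,6,7} D(Z)={1,2,4}: no change
Constraint 3 (U < Z) on D(U)={1,4,5,6,7} D(Z)={1,2,4}: U {1,4,5,6,7}->{1}; Z {1,2,4}->{2,4}
So after constraint 3: D(Z)={2,4}, size = 2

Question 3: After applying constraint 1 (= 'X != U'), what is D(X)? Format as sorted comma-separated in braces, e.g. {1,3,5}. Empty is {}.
Constraint 1 (X != U) on D(X)={1,2,4,5,6,7} D(U)={1,4,5,6,7}: no change
So after constraint 1: D(X) = {1,2,4,5,6,7}

Answer: {1,2,4,5,6,7}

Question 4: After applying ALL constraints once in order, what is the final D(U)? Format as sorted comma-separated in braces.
Constraint 1 (X != U) on D(X)={1,2,4,5,6,7} D(U)={1,4,5,6,7}: no change
Constraint 2 (U != Z) on D(U)={1,4,5,6,7} D(Z)={1,2,4}: no change
Constraint 3 (U < Z) on D(U)={1,4,5,6,7} D(Z)={1,2,4}: U {1,4,5,6,7}->{1}; Z {1,2,4}->{2,4}
So after all 3 constraints: D(U) = {1}

Answer: {1}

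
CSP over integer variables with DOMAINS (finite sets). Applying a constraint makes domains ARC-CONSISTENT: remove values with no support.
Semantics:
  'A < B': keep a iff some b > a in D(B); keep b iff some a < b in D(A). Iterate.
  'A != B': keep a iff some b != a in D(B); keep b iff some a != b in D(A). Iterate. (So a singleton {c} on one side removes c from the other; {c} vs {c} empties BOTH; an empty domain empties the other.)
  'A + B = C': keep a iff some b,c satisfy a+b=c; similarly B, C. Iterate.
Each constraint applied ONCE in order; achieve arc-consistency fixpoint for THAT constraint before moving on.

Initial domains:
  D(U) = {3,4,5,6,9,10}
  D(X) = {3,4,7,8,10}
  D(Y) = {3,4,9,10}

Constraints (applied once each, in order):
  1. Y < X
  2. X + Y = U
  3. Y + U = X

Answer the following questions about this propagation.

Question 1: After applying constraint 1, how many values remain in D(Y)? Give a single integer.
Constraint 1 (Y < X) on D(Y)={3,4,9,10} D(X)={3,4,7,8,10}: Y {3,4,9,10}->{3,4,9}; X {3,4,7,8,10}->{4,7,8,10}
So after constraint 1: D(Y)={3,4,9}, size = 3

Answer: 3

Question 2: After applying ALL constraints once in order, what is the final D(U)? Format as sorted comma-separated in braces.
Answer: {}

Derivation:
Constraint 1 (Y < X) on D(Y)={3,4,9,10} D(X)={3,4,7,8,10}: Y {3,4,9,10}->{3,4,9}; X {3,4,7,8,10}->{4,7,8,10}
Constraint 2 (X + Y = U) on D(X)={4,7,8,10} D(Y)={3,4,9} D(U)={3,4,5,6,9,10}: X {4,7,8,10}->{7}; Y {3,4,9}->{3}; U {3,4,5,6,9,10}->{10}
Constraint 3 (Y + U = X) on D(Y)={3} D(U)={10} D(X)={7}: Y {3}->{}; U {10}->{}; X {7}->{}
So after all 3 constraints: D(U) = {}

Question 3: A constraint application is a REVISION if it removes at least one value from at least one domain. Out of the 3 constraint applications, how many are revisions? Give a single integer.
Constraint 1 (Y < X) on D(Y)={3,4,9,10} D(X)={3,4,7,8,10}: Y {3,4,9,10}->{3,4,9}; X {3,4,7,8,10}->{4,7,8,10} => REVISION
Constraint 2 (X + Y = U) on D(X)={4,7,8,10} D(Y)={3,4,9} D(U)={3,4,5,6,9,10}: X {4,7,8,10}->{7}; Y {3,4,9}->{3}; U {3,4,5,6,9,10}->{10} => REVISION
Constraint 3 (Y + U = X) on D(Y)={3} D(U)={10} D(X)={7}: Y {3}->{}; U {10}->{}; X {7}->{} => REVISION
Total revisions = 3

Answer: 3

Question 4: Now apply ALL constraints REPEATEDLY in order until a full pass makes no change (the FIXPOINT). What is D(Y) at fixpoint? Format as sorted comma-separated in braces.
pass 0 (initial): D(Y)={3,4,9,10}
pass 1: U {3,4,5,6,9,10}->{}; X {3,4,7,8,10}->{}; Y {3,4,9,10}->{}
pass 2: no change
Fixpoint after 2 passes: D(Y) = {}

Answer: {}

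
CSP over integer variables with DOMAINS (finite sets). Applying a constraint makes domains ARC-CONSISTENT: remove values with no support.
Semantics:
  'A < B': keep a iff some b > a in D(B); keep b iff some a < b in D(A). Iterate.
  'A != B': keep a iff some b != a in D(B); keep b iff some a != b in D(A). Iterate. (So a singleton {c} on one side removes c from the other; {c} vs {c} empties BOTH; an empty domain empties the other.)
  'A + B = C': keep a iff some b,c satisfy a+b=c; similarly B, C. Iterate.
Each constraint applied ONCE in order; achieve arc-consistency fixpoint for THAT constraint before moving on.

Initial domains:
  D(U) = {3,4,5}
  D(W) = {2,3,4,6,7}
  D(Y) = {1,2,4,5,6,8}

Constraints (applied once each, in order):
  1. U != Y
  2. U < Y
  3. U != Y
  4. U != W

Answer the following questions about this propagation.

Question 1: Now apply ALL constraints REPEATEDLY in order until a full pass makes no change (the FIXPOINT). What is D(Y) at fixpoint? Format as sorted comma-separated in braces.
Answer: {4,5,6,8}

Derivation:
pass 0 (initial): D(Y)={1,2,4,5,6,8}
pass 1: Y {1,2,4,5,6,8}->{4,5,6,8}
pass 2: no change
Fixpoint after 2 passes: D(Y) = {4,5,6,8}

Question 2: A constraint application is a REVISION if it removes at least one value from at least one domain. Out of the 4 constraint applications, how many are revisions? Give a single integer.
Constraint 1 (U != Y) on D(U)={3,4,5} D(Y)={1,2,4,5,6,8}: no change => not a revision
Constraint 2 (U < Y) on D(U)={3,4,5} D(Y)={1,2,4,5,6,8}: Y {1,2,4,5,6,8}->{4,5,6,8} => REVISION
Constraint 3 (U != Y) on D(U)={3,4,5} D(Y)={4,5,6,8}: no change => not a revision
Constraint 4 (U != W) on D(U)={3,4,5} D(W)={2,3,4,6,7}: no change => not a revision
Total revisions = 1

Answer: 1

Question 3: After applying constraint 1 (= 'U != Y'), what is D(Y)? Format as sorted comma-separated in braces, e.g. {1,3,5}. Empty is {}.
Constraint 1 (U != Y) on D(U)={3,4,5} D(Y)={1,2,4,5,6,8}: no change
So after constraint 1: D(Y) = {1,2,4,5,6,8}

Answer: {1,2,4,5,6,8}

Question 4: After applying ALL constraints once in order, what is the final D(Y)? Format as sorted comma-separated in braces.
Constraint 1 (U != Y) on D(U)={3,4,5} D(Y)={1,2,4,5,6,8}: no change
Constraint 2 (U < Y) on D(U)={3,4,5} D(Y)={1,2,4,5,6,8}: Y {1,2,4,5,6,8}->{4,5,6,8}
Constraint 3 (U != Y) on D(U)={3,4,5} D(Y)={4,5,6,8}: no change
Constraint 4 (U != W) on D(U)={3,4,5} D(W)={2,3,4,6,7}: no change
So after all 4 constraints: D(Y) = {4,5,6,8}

Answer: {4,5,6,8}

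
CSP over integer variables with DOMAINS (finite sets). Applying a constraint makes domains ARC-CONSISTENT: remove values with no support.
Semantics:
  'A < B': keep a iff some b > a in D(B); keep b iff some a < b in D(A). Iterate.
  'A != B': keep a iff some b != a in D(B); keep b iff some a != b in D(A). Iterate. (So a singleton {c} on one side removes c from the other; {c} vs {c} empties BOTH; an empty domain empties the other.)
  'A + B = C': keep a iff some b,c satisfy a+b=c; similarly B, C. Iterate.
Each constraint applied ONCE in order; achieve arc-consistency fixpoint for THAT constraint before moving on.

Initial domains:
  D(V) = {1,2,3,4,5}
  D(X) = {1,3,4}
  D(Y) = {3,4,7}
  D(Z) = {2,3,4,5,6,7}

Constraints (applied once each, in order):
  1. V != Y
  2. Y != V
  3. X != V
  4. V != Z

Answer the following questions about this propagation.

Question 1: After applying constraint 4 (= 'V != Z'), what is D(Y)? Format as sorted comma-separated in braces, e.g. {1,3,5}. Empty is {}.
Constraint 1 (V != Y) on D(V)={1,2,3,4,5} D(Y)={3,4,7}: no change
Constraint 2 (Y != V) on D(Y)={3,4,7} D(V)={1,2,3,4,5}: no change
Constraint 3 (X != V) on D(X)={1,3,4} D(V)={1,2,3,4,5}: no change
Constraint 4 (V != Z) on D(V)={1,2,3,4,5} D(Z)={2,3,4,5,6,7}: no change
So after constraint 4: D(Y) = {3,4,7}

Answer: {3,4,7}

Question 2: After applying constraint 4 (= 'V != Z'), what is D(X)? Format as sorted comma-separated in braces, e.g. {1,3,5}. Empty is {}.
Answer: {1,3,4}

Derivation:
Constraint 1 (V != Y) on D(V)={1,2,3,4,5} D(Y)={3,4,7}: no change
Constraint 2 (Y != V) on D(Y)={3,4,7} D(V)={1,2,3,4,5}: no change
Constraint 3 (X != V) on D(X)={1,3,4} D(V)={1,2,3,4,5}: no change
Constraint 4 (V != Z) on D(V)={1,2,3,4,5} D(Z)={2,3,4,5,6,7}: no change
So after constraint 4: D(X) = {1,3,4}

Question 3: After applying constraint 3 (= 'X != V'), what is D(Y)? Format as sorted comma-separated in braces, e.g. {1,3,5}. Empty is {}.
Answer: {3,4,7}

Derivation:
Constraint 1 (V != Y) on D(V)={1,2,3,4,5} D(Y)={3,4,7}: no change
Constraint 2 (Y != V) on D(Y)={3,4,7} D(V)={1,2,3,4,5}: no change
Constraint 3 (X != V) on D(X)={1,3,4} D(V)={1,2,3,4,5}: no change
So after constraint 3: D(Y) = {3,4,7}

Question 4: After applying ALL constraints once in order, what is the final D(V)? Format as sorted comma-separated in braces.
Constraint 1 (V != Y) on D(V)={1,2,3,4,5} D(Y)={3,4,7}: no change
Constraint 2 (Y != V) on D(Y)={3,4,7} D(V)={1,2,3,4,5}: no change
Constraint 3 (X != V) on D(X)={1,3,4} D(V)={1,2,3,4,5}: no change
Constraint 4 (V != Z) on D(V)={1,2,3,4,5} D(Z)={2,3,4,5,6,7}: no change
So after all 4 constraints: D(V) = {1,2,3,4,5}

Answer: {1,2,3,4,5}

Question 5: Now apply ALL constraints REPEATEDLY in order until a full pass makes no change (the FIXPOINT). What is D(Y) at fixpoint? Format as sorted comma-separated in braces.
Answer: {3,4,7}

Derivation:
pass 0 (initial): D(Y)={3,4,7}
pass 1: no change
Fixpoint after 1 passes: D(Y) = {3,4,7}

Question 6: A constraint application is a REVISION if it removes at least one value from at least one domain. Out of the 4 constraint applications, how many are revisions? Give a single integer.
Constraint 1 (V != Y) on D(V)={1,2,3,4,5} D(Y)={3,4,7}: no change => not a revision
Constraint 2 (Y != V) on D(Y)={3,4,7} D(V)={1,2,3,4,5}: no change => not a revision
Constraint 3 (X != V) on D(X)={1,3,4} D(V)={1,2,3,4,5}: no change => not a revision
Constraint 4 (V != Z) on D(V)={1,2,3,4,5} D(Z)={2,3,4,5,6,7}: no change => not a revision
Total revisions = 0

Answer: 0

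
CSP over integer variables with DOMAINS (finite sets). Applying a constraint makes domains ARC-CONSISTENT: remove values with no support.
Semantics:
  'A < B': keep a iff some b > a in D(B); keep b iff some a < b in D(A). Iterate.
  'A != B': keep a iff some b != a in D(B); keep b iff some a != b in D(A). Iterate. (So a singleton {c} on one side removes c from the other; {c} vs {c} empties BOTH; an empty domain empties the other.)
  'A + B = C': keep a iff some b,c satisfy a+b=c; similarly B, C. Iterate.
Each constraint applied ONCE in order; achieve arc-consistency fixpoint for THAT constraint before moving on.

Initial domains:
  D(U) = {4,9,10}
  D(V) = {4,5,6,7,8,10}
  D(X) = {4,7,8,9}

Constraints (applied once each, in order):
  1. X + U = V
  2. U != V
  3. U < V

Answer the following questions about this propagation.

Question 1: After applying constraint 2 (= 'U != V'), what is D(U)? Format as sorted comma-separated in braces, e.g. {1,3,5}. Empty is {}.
Constraint 1 (X + U = V) on D(X)={4,7,8,9} D(U)={4,9,10} D(V)={4,5,6,7,8,10}: X {4,7,8,9}->{4}; U {4,9,10}->{4}; V {4,5,6,7,8,10}->{8}
Constraint 2 (U != V) on D(U)={4} D(V)={8}: no change
So after constraint 2: D(U) = {4}

Answer: {4}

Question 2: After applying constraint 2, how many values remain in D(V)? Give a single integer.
Answer: 1

Derivation:
Constraint 1 (X + U = V) on D(X)={4,7,8,9} D(U)={4,9,10} D(V)={4,5,6,7,8,10}: X {4,7,8,9}->{4}; U {4,9,10}->{4}; V {4,5,6,7,8,10}->{8}
Constraint 2 (U != V) on D(U)={4} D(V)={8}: no change
So after constraint 2: D(V)={8}, size = 1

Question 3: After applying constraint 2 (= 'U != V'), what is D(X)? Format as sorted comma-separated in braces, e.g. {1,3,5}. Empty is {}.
Constraint 1 (X + U = V) on D(X)={4,7,8,9} D(U)={4,9,10} D(V)={4,5,6,7,8,10}: X {4,7,8,9}->{4}; U {4,9,10}->{4}; V {4,5,6,7,8,10}->{8}
Constraint 2 (U != V) on D(U)={4} D(V)={8}: no change
So after constraint 2: D(X) = {4}

Answer: {4}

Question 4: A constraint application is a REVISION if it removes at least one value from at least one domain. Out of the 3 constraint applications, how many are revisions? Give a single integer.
Constraint 1 (X + U = V) on D(X)={4,7,8,9} D(U)={4,9,10} D(V)={4,5,6,7,8,10}: X {4,7,8,9}->{4}; U {4,9,10}->{4}; V {4,5,6,7,8,10}->{8} => REVISION
Constraint 2 (U != V) on D(U)={4} D(V)={8}: no change => not a revision
Constraint 3 (U < V) on D(U)={4} D(V)={8}: no change => not a revision
Total revisions = 1

Answer: 1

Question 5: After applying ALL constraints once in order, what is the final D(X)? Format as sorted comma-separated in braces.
Answer: {4}

Derivation:
Constraint 1 (X + U = V) on D(X)={4,7,8,9} D(U)={4,9,10} D(V)={4,5,6,7,8,10}: X {4,7,8,9}->{4}; U {4,9,10}->{4}; V {4,5,6,7,8,10}->{8}
Constraint 2 (U != V) on D(U)={4} D(V)={8}: no change
Constraint 3 (U < V) on D(U)={4} D(V)={8}: no change
So after all 3 constraints: D(X) = {4}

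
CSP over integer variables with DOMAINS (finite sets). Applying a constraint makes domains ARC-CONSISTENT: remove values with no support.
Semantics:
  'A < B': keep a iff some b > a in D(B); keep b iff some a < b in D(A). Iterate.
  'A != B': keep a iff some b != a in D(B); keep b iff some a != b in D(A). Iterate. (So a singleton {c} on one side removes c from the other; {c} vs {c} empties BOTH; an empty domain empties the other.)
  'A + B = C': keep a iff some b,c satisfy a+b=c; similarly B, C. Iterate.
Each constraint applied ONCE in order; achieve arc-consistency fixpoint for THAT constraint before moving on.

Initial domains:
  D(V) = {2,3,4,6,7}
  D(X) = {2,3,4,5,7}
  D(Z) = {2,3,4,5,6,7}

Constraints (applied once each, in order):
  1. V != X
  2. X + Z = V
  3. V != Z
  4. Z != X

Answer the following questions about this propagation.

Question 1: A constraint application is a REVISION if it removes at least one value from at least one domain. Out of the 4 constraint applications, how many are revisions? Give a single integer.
Constraint 1 (V != X) on D(V)={2,3,4,6,7} D(X)={2,3,4,5,7}: no change => not a revision
Constraint 2 (X + Z = V) on D(X)={2,3,4,5,7} D(Z)={2,3,4,5,6,7} D(V)={2,3,4,6,7}: X {2,3,4,5,7}->{2,3,4,5}; Z {2,3,4,5,6,7}->{2,3,4,5}; V {2,3,4,6,7}->{4,6,7} => REVISION
Constraint 3 (V != Z) on D(V)={4,6,7} D(Z)={2,3,4,5}: no change => not a revision
Constraint 4 (Z != X) on D(Z)={2,3,4,5} D(X)={2,3,4,5}: no change => not a revision
Total revisions = 1

Answer: 1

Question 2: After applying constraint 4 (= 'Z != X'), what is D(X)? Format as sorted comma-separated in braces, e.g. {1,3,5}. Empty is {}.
Constraint 1 (V != X) on D(V)={2,3,4,6,7} D(X)={2,3,4,5,7}: no change
Constraint 2 (X + Z = V) on D(X)={2,3,4,5,7} D(Z)={2,3,4,5,6,7} D(V)={2,3,4,6,7}: X {2,3,4,5,7}->{2,3,4,5}; Z {2,3,4,5,6,7}->{2,3,4,5}; V {2,3,4,6,7}->{4,6,7}
Constraint 3 (V != Z) on D(V)={4,6,7} D(Z)={2,3,4,5}: no change
Constraint 4 (Z != X) on D(Z)={2,3,4,5} D(X)={2,3,4,5}: no change
So after constraint 4: D(X) = {2,3,4,5}

Answer: {2,3,4,5}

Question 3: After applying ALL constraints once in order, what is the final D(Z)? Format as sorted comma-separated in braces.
Constraint 1 (V != X) on D(V)={2,3,4,6,7} D(X)={2,3,4,5,7}: no change
Constraint 2 (X + Z = V) on D(X)={2,3,4,5,7} D(Z)={2,3,4,5,6,7} D(V)={2,3,4,6,7}: X {2,3,4,5,7}->{2,3,4,5}; Z {2,3,4,5,6,7}->{2,3,4,5}; V {2,3,4,6,7}->{4,6,7}
Constraint 3 (V != Z) on D(V)={4,6,7} D(Z)={2,3,4,5}: no change
Constraint 4 (Z != X) on D(Z)={2,3,4,5} D(X)={2,3,4,5}: no change
So after all 4 constraints: D(Z) = {2,3,4,5}

Answer: {2,3,4,5}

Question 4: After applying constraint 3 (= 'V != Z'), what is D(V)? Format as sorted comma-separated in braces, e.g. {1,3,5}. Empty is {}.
Answer: {4,6,7}

Derivation:
Constraint 1 (V != X) on D(V)={2,3,4,6,7} D(X)={2,3,4,5,7}: no change
Constraint 2 (X + Z = V) on D(X)={2,3,4,5,7} D(Z)={2,3,4,5,6,7} D(V)={2,3,4,6,7}: X {2,3,4,5,7}->{2,3,4,5}; Z {2,3,4,5,6,7}->{2,3,4,5}; V {2,3,4,6,7}->{4,6,7}
Constraint 3 (V != Z) on D(V)={4,6,7} D(Z)={2,3,4,5}: no change
So after constraint 3: D(V) = {4,6,7}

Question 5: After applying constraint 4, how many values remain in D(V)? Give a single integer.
Answer: 3

Derivation:
Constraint 1 (V != X) on D(V)={2,3,4,6,7} D(X)={2,3,4,5,7}: no change
Constraint 2 (X + Z = V) on D(X)={2,3,4,5,7} D(Z)={2,3,4,5,6,7} D(V)={2,3,4,6,7}: X {2,3,4,5,7}->{2,3,4,5}; Z {2,3,4,5,6,7}->{2,3,4,5}; V {2,3,4,6,7}->{4,6,7}
Constraint 3 (V != Z) on D(V)={4,6,7} D(Z)={2,3,4,5}: no change
Constraint 4 (Z != X) on D(Z)={2,3,4,5} D(X)={2,3,4,5}: no change
So after constraint 4: D(V)={4,6,7}, size = 3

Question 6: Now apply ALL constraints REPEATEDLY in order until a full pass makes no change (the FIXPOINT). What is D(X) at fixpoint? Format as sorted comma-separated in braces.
pass 0 (initial): D(X)={2,3,4,5,7}
pass 1: V {2,3,4,6,7}->{4,6,7}; X {2,3,4,5,7}->{2,3,4,5}; Z {2,3,4,5,6,7}->{2,3,4,5}
pass 2: no change
Fixpoint after 2 passes: D(X) = {2,3,4,5}

Answer: {2,3,4,5}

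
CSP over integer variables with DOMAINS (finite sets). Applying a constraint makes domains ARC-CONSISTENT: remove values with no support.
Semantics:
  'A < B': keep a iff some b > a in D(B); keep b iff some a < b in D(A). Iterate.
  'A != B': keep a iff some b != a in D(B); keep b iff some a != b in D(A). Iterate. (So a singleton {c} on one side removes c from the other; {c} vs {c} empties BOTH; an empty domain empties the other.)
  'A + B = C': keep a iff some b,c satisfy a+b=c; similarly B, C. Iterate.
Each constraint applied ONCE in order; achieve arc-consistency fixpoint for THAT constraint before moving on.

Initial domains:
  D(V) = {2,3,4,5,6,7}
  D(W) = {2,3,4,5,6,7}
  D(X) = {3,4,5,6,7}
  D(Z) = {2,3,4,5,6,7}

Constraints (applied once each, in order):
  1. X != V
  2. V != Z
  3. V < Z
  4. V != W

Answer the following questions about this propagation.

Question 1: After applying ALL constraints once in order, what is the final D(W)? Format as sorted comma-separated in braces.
Constraint 1 (X != V) on D(X)={3,4,5,6,7} D(V)={2,3,4,5,6,7}: no change
Constraint 2 (V != Z) on D(V)={2,3,4,5,6,7} D(Z)={2,3,4,5,6,7}: no change
Constraint 3 (V < Z) on D(V)={2,3,4,5,6,7} D(Z)={2,3,4,5,6,7}: V {2,3,4,5,6,7}->{2,3,4,5,6}; Z {2,3,4,5,6,7}->{3,4,5,6,7}
Constraint 4 (V != W) on D(V)={2,3,4,5,6} D(W)={2,3,4,5,6,7}: no change
So after all 4 constraints: D(W) = {2,3,4,5,6,7}

Answer: {2,3,4,5,6,7}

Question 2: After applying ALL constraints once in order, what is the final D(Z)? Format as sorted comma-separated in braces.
Constraint 1 (X != V) on D(X)={3,4,5,6,7} D(V)={2,3,4,5,6,7}: no change
Constraint 2 (V != Z) on D(V)={2,3,4,5,6,7} D(Z)={2,3,4,5,6,7}: no change
Constraint 3 (V < Z) on D(V)={2,3,4,5,6,7} D(Z)={2,3,4,5,6,7}: V {2,3,4,5,6,7}->{2,3,4,5,6}; Z {2,3,4,5,6,7}->{3,4,5,6,7}
Constraint 4 (V != W) on D(V)={2,3,4,5,6} D(W)={2,3,4,5,6,7}: no change
So after all 4 constraints: D(Z) = {3,4,5,6,7}

Answer: {3,4,5,6,7}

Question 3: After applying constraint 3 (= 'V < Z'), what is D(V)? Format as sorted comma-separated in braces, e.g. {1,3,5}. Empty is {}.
Constraint 1 (X != V) on D(X)={3,4,5,6,7} D(V)={2,3,4,5,6,7}: no change
Constraint 2 (V != Z) on D(V)={2,3,4,5,6,7} D(Z)={2,3,4,5,6,7}: no change
Constraint 3 (V < Z) on D(V)={2,3,4,5,6,7} D(Z)={2,3,4,5,6,7}: V {2,3,4,5,6,7}->{2,3,4,5,6}; Z {2,3,4,5,6,7}->{3,4,5,6,7}
So after constraint 3: D(V) = {2,3,4,5,6}

Answer: {2,3,4,5,6}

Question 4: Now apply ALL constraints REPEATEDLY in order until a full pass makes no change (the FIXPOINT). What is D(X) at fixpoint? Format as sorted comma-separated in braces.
Answer: {3,4,5,6,7}

Derivation:
pass 0 (initial): D(X)={3,4,5,6,7}
pass 1: V {2,3,4,5,6,7}->{2,3,4,5,6}; Z {2,3,4,5,6,7}->{3,4,5,6,7}
pass 2: no change
Fixpoint after 2 passes: D(X) = {3,4,5,6,7}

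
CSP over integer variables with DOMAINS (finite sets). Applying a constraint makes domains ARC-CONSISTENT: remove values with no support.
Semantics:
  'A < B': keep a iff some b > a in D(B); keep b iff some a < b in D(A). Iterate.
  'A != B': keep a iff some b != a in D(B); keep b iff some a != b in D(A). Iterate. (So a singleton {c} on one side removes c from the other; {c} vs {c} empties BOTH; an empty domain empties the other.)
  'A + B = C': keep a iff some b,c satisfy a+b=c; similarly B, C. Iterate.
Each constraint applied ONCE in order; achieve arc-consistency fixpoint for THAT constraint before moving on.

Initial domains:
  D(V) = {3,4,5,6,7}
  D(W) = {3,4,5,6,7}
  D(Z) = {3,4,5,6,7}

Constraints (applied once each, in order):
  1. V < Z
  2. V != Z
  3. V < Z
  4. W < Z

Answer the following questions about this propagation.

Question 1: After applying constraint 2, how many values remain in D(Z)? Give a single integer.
Answer: 4

Derivation:
Constraint 1 (V < Z) on D(V)={3,4,5,6,7} D(Z)={3,4,5,6,7}: V {3,4,5,6,7}->{3,4,5,6}; Z {3,4,5,6,7}->{4,5,6,7}
Constraint 2 (V != Z) on D(V)={3,4,5,6} D(Z)={4,5,6,7}: no change
So after constraint 2: D(Z)={4,5,6,7}, size = 4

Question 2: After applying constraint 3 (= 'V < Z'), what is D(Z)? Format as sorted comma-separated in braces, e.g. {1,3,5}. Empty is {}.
Answer: {4,5,6,7}

Derivation:
Constraint 1 (V < Z) on D(V)={3,4,5,6,7} D(Z)={3,4,5,6,7}: V {3,4,5,6,7}->{3,4,5,6}; Z {3,4,5,6,7}->{4,5,6,7}
Constraint 2 (V != Z) on D(V)={3,4,5,6} D(Z)={4,5,6,7}: no change
Constraint 3 (V < Z) on D(V)={3,4,5,6} D(Z)={4,5,6,7}: no change
So after constraint 3: D(Z) = {4,5,6,7}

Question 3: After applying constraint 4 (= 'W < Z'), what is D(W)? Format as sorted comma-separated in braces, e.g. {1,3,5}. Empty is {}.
Answer: {3,4,5,6}

Derivation:
Constraint 1 (V < Z) on D(V)={3,4,5,6,7} D(Z)={3,4,5,6,7}: V {3,4,5,6,7}->{3,4,5,6}; Z {3,4,5,6,7}->{4,5,6,7}
Constraint 2 (V != Z) on D(V)={3,4,5,6} D(Z)={4,5,6,7}: no change
Constraint 3 (V < Z) on D(V)={3,4,5,6} D(Z)={4,5,6,7}: no change
Constraint 4 (W < Z) on D(W)={3,4,5,6,7} D(Z)={4,5,6,7}: W {3,4,5,6,7}->{3,4,5,6}
So after constraint 4: D(W) = {3,4,5,6}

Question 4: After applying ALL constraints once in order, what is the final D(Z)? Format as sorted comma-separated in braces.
Answer: {4,5,6,7}

Derivation:
Constraint 1 (V < Z) on D(V)={3,4,5,6,7} D(Z)={3,4,5,6,7}: V {3,4,5,6,7}->{3,4,5,6}; Z {3,4,5,6,7}->{4,5,6,7}
Constraint 2 (V != Z) on D(V)={3,4,5,6} D(Z)={4,5,6,7}: no change
Constraint 3 (V < Z) on D(V)={3,4,5,6} D(Z)={4,5,6,7}: no change
Constraint 4 (W < Z) on D(W)={3,4,5,6,7} D(Z)={4,5,6,7}: W {3,4,5,6,7}->{3,4,5,6}
So after all 4 constraints: D(Z) = {4,5,6,7}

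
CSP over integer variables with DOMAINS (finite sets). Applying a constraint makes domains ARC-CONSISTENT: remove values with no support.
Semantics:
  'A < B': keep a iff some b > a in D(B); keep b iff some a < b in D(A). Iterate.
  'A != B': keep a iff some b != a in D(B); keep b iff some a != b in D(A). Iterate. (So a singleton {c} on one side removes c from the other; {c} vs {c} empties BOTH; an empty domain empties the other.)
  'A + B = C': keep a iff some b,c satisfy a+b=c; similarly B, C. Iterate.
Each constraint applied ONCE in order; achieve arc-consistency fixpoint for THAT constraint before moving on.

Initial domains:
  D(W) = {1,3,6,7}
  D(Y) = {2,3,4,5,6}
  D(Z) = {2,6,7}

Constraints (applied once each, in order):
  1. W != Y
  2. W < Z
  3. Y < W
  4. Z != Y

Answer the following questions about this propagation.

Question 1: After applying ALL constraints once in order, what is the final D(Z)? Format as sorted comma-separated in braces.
Answer: {2,6,7}

Derivation:
Constraint 1 (W != Y) on D(W)={1,3,6,7} D(Y)={2,3,4,5,6}: no change
Constraint 2 (W < Z) on D(W)={1,3,6,7} D(Z)={2,6,7}: W {1,3,6,7}->{1,3,6}
Constraint 3 (Y < W) on D(Y)={2,3,4,5,6} D(W)={1,3,6}: Y {2,3,4,5,6}->{2,3,4,5}; W {1,3,6}->{3,6}
Constraint 4 (Z != Y) on D(Z)={2,6,7} D(Y)={2,3,4,5}: no change
So after all 4 constraints: D(Z) = {2,6,7}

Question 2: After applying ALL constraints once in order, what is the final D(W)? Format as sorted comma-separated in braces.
Answer: {3,6}

Derivation:
Constraint 1 (W != Y) on D(W)={1,3,6,7} D(Y)={2,3,4,5,6}: no change
Constraint 2 (W < Z) on D(W)={1,3,6,7} D(Z)={2,6,7}: W {1,3,6,7}->{1,3,6}
Constraint 3 (Y < W) on D(Y)={2,3,4,5,6} D(W)={1,3,6}: Y {2,3,4,5,6}->{2,3,4,5}; W {1,3,6}->{3,6}
Constraint 4 (Z != Y) on D(Z)={2,6,7} D(Y)={2,3,4,5}: no change
So after all 4 constraints: D(W) = {3,6}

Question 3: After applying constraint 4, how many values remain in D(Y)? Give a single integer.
Constraint 1 (W != Y) on D(W)={1,3,6,7} D(Y)={2,3,4,5,6}: no change
Constraint 2 (W < Z) on D(W)={1,3,6,7} D(Z)={2,6,7}: W {1,3,6,7}->{1,3,6}
Constraint 3 (Y < W) on D(Y)={2,3,4,5,6} D(W)={1,3,6}: Y {2,3,4,5,6}->{2,3,4,5}; W {1,3,6}->{3,6}
Constraint 4 (Z != Y) on D(Z)={2,6,7} D(Y)={2,3,4,5}: no change
So after constraint 4: D(Y)={2,3,4,5}, size = 4

Answer: 4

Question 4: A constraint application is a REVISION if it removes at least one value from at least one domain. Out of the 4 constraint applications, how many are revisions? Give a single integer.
Constraint 1 (W != Y) on D(W)={1,3,6,7} D(Y)={2,3,4,5,6}: no change => not a revision
Constraint 2 (W < Z) on D(W)={1,3,6,7} D(Z)={2,6,7}: W {1,3,6,7}->{1,3,6} => REVISION
Constraint 3 (Y < W) on D(Y)={2,3,4,5,6} D(W)={1,3,6}: Y {2,3,4,5,6}->{2,3,4,5}; W {1,3,6}->{3,6} => REVISION
Constraint 4 (Z != Y) on D(Z)={2,6,7} D(Y)={2,3,4,5}: no change => not a revision
Total revisions = 2

Answer: 2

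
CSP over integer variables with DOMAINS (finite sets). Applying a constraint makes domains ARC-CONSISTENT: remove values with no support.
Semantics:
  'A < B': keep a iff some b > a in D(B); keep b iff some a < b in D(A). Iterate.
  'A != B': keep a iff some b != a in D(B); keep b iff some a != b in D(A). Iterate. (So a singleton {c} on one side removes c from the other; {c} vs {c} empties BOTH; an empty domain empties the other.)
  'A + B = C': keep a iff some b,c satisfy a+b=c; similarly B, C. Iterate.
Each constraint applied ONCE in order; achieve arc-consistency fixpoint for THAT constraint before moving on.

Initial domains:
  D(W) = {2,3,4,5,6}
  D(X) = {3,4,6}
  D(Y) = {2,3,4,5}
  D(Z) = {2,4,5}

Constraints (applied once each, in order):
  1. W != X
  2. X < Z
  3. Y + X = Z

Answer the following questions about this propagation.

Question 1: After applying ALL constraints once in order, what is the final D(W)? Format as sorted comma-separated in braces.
Answer: {2,3,4,5,6}

Derivation:
Constraint 1 (W != X) on D(W)={2,3,4,5,6} D(X)={3,4,6}: no change
Constraint 2 (X < Z) on D(X)={3,4,6} D(Z)={2,4,5}: X {3,4,6}->{3,4}; Z {2,4,5}->{4,5}
Constraint 3 (Y + X = Z) on D(Y)={2,3,4,5} D(X)={3,4} D(Z)={4,5}: Y {2,3,4,5}->{2}; X {3,4}->{3}; Z {4,5}->{5}
So after all 3 constraints: D(W) = {2,3,4,5,6}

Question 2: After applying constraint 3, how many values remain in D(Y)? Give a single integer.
Constraint 1 (W != X) on D(W)={2,3,4,5,6} D(X)={3,4,6}: no change
Constraint 2 (X < Z) on D(X)={3,4,6} D(Z)={2,4,5}: X {3,4,6}->{3,4}; Z {2,4,5}->{4,5}
Constraint 3 (Y + X = Z) on D(Y)={2,3,4,5} D(X)={3,4} D(Z)={4,5}: Y {2,3,4,5}->{2}; X {3,4}->{3}; Z {4,5}->{5}
So after constraint 3: D(Y)={2}, size = 1

Answer: 1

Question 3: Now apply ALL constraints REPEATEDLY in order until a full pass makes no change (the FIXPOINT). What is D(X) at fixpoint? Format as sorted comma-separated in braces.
Answer: {3}

Derivation:
pass 0 (initial): D(X)={3,4,6}
pass 1: X {3,4,6}->{3}; Y {2,3,4,5}->{2}; Z {2,4,5}->{5}
pass 2: W {2,3,4,5,6}->{2,4,5,6}
pass 3: no change
Fixpoint after 3 passes: D(X) = {3}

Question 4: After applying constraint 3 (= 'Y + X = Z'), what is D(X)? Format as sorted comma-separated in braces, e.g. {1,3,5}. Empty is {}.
Constraint 1 (W != X) on D(W)={2,3,4,5,6} D(X)={3,4,6}: no change
Constraint 2 (X < Z) on D(X)={3,4,6} D(Z)={2,4,5}: X {3,4,6}->{3,4}; Z {2,4,5}->{4,5}
Constraint 3 (Y + X = Z) on D(Y)={2,3,4,5} D(X)={3,4} D(Z)={4,5}: Y {2,3,4,5}->{2}; X {3,4}->{3}; Z {4,5}->{5}
So after constraint 3: D(X) = {3}

Answer: {3}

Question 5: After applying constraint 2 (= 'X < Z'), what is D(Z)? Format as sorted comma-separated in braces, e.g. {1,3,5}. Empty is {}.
Answer: {4,5}

Derivation:
Constraint 1 (W != X) on D(W)={2,3,4,5,6} D(X)={3,4,6}: no change
Constraint 2 (X < Z) on D(X)={3,4,6} D(Z)={2,4,5}: X {3,4,6}->{3,4}; Z {2,4,5}->{4,5}
So after constraint 2: D(Z) = {4,5}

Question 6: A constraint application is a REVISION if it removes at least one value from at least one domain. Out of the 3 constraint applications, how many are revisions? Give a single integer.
Constraint 1 (W != X) on D(W)={2,3,4,5,6} D(X)={3,4,6}: no change => not a revision
Constraint 2 (X < Z) on D(X)={3,4,6} D(Z)={2,4,5}: X {3,4,6}->{3,4}; Z {2,4,5}->{4,5} => REVISION
Constraint 3 (Y + X = Z) on D(Y)={2,3,4,5} D(X)={3,4} D(Z)={4,5}: Y {2,3,4,5}->{2}; X {3,4}->{3}; Z {4,5}->{5} => REVISION
Total revisions = 2

Answer: 2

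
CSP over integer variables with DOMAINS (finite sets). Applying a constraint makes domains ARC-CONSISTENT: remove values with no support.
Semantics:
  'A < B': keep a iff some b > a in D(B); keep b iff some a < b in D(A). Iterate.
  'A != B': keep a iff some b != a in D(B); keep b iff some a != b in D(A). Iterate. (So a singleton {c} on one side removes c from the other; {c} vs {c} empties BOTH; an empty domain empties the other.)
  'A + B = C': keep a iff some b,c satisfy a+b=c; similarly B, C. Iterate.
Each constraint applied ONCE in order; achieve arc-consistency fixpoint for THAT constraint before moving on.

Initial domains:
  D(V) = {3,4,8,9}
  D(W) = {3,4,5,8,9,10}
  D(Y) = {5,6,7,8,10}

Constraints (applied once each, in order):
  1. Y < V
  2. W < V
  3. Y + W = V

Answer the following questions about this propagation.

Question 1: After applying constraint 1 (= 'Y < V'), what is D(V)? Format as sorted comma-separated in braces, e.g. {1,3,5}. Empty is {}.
Constraint 1 (Y < V) on D(Y)={5,6,7,8,10} D(V)={3,4,8,9}: Y {5,6,7,8,10}->{5,6,7,8}; V {3,4,8,9}->{8,9}
So after constraint 1: D(V) = {8,9}

Answer: {8,9}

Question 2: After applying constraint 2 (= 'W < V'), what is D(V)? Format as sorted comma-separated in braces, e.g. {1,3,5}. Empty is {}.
Answer: {8,9}

Derivation:
Constraint 1 (Y < V) on D(Y)={5,6,7,8,10} D(V)={3,4,8,9}: Y {5,6,7,8,10}->{5,6,7,8}; V {3,4,8,9}->{8,9}
Constraint 2 (W < V) on D(W)={3,4,5,8,9,10} D(V)={8,9}: W {3,4,5,8,9,10}->{3,4,5,8}
So after constraint 2: D(V) = {8,9}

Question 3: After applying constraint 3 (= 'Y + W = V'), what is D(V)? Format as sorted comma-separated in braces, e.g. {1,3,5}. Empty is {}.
Answer: {8,9}

Derivation:
Constraint 1 (Y < V) on D(Y)={5,6,7,8,10} D(V)={3,4,8,9}: Y {5,6,7,8,10}->{5,6,7,8}; V {3,4,8,9}->{8,9}
Constraint 2 (W < V) on D(W)={3,4,5,8,9,10} D(V)={8,9}: W {3,4,5,8,9,10}->{3,4,5,8}
Constraint 3 (Y + W = V) on D(Y)={5,6,7,8} D(W)={3,4,5,8} D(V)={8,9}: Y {5,6,7,8}->{5,6}; W {3,4,5,8}->{3,4}
So after constraint 3: D(V) = {8,9}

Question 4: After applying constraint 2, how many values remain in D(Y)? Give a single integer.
Answer: 4

Derivation:
Constraint 1 (Y < V) on D(Y)={5,6,7,8,10} D(V)={3,4,8,9}: Y {5,6,7,8,10}->{5,6,7,8}; V {3,4,8,9}->{8,9}
Constraint 2 (W < V) on D(W)={3,4,5,8,9,10} D(V)={8,9}: W {3,4,5,8,9,10}->{3,4,5,8}
So after constraint 2: D(Y)={5,6,7,8}, size = 4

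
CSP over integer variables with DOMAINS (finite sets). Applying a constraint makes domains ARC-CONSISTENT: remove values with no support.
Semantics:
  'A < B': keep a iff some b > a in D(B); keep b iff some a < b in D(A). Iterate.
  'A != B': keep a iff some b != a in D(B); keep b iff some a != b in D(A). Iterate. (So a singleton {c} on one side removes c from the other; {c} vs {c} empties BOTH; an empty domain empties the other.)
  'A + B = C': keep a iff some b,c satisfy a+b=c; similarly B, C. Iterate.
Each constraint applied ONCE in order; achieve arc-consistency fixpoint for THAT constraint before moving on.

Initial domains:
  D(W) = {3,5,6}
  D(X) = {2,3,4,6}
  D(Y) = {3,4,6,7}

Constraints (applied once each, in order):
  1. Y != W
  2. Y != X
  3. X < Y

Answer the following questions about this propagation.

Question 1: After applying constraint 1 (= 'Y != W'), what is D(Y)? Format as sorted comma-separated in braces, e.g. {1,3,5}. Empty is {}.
Answer: {3,4,6,7}

Derivation:
Constraint 1 (Y != W) on D(Y)={3,4,6,7} D(W)={3,5,6}: no change
So after constraint 1: D(Y) = {3,4,6,7}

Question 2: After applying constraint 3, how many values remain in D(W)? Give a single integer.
Constraint 1 (Y != W) on D(Y)={3,4,6,7} D(W)={3,5,6}: no change
Constraint 2 (Y != X) on D(Y)={3,4,6,7} D(X)={2,3,4,6}: no change
Constraint 3 (X < Y) on D(X)={2,3,4,6} D(Y)={3,4,6,7}: no change
So after constraint 3: D(W)={3,5,6}, size = 3

Answer: 3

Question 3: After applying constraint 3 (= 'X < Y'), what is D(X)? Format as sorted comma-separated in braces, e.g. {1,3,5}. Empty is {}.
Answer: {2,3,4,6}

Derivation:
Constraint 1 (Y != W) on D(Y)={3,4,6,7} D(W)={3,5,6}: no change
Constraint 2 (Y != X) on D(Y)={3,4,6,7} D(X)={2,3,4,6}: no change
Constraint 3 (X < Y) on D(X)={2,3,4,6} D(Y)={3,4,6,7}: no change
So after constraint 3: D(X) = {2,3,4,6}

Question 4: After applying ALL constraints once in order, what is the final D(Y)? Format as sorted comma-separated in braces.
Constraint 1 (Y != W) on D(Y)={3,4,6,7} D(W)={3,5,6}: no change
Constraint 2 (Y != X) on D(Y)={3,4,6,7} D(X)={2,3,4,6}: no change
Constraint 3 (X < Y) on D(X)={2,3,4,6} D(Y)={3,4,6,7}: no change
So after all 3 constraints: D(Y) = {3,4,6,7}

Answer: {3,4,6,7}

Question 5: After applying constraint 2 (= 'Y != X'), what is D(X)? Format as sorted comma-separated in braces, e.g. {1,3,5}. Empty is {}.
Constraint 1 (Y != W) on D(Y)={3,4,6,7} D(W)={3,5,6}: no change
Constraint 2 (Y != X) on D(Y)={3,4,6,7} D(X)={2,3,4,6}: no change
So after constraint 2: D(X) = {2,3,4,6}

Answer: {2,3,4,6}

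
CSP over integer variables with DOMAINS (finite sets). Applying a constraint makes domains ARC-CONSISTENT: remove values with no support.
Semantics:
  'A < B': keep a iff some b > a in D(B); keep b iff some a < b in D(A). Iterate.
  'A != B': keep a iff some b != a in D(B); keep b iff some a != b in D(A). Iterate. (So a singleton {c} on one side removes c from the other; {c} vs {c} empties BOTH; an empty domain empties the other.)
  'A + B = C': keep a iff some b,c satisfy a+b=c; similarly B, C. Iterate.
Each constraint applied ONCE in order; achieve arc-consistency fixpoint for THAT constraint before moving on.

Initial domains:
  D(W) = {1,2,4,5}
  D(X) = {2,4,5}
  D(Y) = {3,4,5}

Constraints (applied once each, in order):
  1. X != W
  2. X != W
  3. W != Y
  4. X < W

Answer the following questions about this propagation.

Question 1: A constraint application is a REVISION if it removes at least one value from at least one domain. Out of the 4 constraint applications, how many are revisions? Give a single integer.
Answer: 1

Derivation:
Constraint 1 (X != W) on D(X)={2,4,5} D(W)={1,2,4,5}: no change => not a revision
Constraint 2 (X != W) on D(X)={2,4,5} D(W)={1,2,4,5}: no change => not a revision
Constraint 3 (W != Y) on D(W)={1,2,4,5} D(Y)={3,4,5}: no change => not a revision
Constraint 4 (X < W) on D(X)={2,4,5} D(W)={1,2,4,5}: X {2,4,5}->{2,4}; W {1,2,4,5}->{4,5} => REVISION
Total revisions = 1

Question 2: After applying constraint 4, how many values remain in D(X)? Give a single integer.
Constraint 1 (X != W) on D(X)={2,4,5} D(W)={1,2,4,5}: no change
Constraint 2 (X != W) on D(X)={2,4,5} D(W)={1,2,4,5}: no change
Constraint 3 (W != Y) on D(W)={1,2,4,5} D(Y)={3,4,5}: no change
Constraint 4 (X < W) on D(X)={2,4,5} D(W)={1,2,4,5}: X {2,4,5}->{2,4}; W {1,2,4,5}->{4,5}
So after constraint 4: D(X)={2,4}, size = 2

Answer: 2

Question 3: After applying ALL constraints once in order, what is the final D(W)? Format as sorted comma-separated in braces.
Constraint 1 (X != W) on D(X)={2,4,5} D(W)={1,2,4,5}: no change
Constraint 2 (X != W) on D(X)={2,4,5} D(W)={1,2,4,5}: no change
Constraint 3 (W != Y) on D(W)={1,2,4,5} D(Y)={3,4,5}: no change
Constraint 4 (X < W) on D(X)={2,4,5} D(W)={1,2,4,5}: X {2,4,5}->{2,4}; W {1,2,4,5}->{4,5}
So after all 4 constraints: D(W) = {4,5}

Answer: {4,5}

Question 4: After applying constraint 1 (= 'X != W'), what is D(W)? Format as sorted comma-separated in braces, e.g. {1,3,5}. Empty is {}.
Answer: {1,2,4,5}

Derivation:
Constraint 1 (X != W) on D(X)={2,4,5} D(W)={1,2,4,5}: no change
So after constraint 1: D(W) = {1,2,4,5}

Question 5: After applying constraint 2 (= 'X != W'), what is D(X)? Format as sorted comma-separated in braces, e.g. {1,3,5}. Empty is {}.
Answer: {2,4,5}

Derivation:
Constraint 1 (X != W) on D(X)={2,4,5} D(W)={1,2,4,5}: no change
Constraint 2 (X != W) on D(X)={2,4,5} D(W)={1,2,4,5}: no change
So after constraint 2: D(X) = {2,4,5}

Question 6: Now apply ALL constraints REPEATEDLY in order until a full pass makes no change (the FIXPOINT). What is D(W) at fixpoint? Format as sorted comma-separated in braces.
Answer: {4,5}

Derivation:
pass 0 (initial): D(W)={1,2,4,5}
pass 1: W {1,2,4,5}->{4,5}; X {2,4,5}->{2,4}
pass 2: no change
Fixpoint after 2 passes: D(W) = {4,5}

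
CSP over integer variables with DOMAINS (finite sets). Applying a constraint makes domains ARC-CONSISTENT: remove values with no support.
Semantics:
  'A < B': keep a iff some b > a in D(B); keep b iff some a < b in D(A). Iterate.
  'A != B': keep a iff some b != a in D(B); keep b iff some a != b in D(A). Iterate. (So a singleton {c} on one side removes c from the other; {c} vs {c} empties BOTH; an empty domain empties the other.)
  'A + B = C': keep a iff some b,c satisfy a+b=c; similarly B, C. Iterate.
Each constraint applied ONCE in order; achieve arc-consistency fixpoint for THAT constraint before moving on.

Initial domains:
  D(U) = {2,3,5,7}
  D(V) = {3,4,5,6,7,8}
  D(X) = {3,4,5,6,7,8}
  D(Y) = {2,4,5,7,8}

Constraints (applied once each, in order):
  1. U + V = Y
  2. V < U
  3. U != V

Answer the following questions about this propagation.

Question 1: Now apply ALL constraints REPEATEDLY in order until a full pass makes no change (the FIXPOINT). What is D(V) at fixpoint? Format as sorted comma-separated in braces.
pass 0 (initial): D(V)={3,4,5,6,7,8}
pass 1: U {2,3,5,7}->{5}; V {3,4,5,6,7,8}->{3,4}; Y {2,4,5,7,8}->{5,7,8}
pass 2: V {3,4}->{3}; Y {5,7,8}->{8}
pass 3: no change
Fixpoint after 3 passes: D(V) = {3}

Answer: {3}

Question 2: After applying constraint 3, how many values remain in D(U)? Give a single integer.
Answer: 1

Derivation:
Constraint 1 (U + V = Y) on D(U)={2,3,5,7} D(V)={3,4,5,6,7,8} D(Y)={2,4,5,7,8}: U {2,3,5,7}->{2,3,5}; V {3,4,5,6,7,8}->{3,4,5,6}; Y {2,4,5,7,8}->{5,7,8}
Constraint 2 (V < U) on D(V)={3,4,5,6} D(U)={2,3,5}: V {3,4,5,6}->{3,4}; U {2,3,5}->{5}
Constraint 3 (U != V) on D(U)={5} D(V)={3,4}: no change
So after constraint 3: D(U)={5}, size = 1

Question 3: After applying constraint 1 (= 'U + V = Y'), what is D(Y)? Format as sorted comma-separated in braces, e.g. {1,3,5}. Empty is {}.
Constraint 1 (U + V = Y) on D(U)={2,3,5,7} D(V)={3,4,5,6,7,8} D(Y)={2,4,5,7,8}: U {2,3,5,7}->{2,3,5}; V {3,4,5,6,7,8}->{3,4,5,6}; Y {2,4,5,7,8}->{5,7,8}
So after constraint 1: D(Y) = {5,7,8}

Answer: {5,7,8}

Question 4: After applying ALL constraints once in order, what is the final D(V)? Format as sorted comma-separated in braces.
Constraint 1 (U + V = Y) on D(U)={2,3,5,7} D(V)={3,4,5,6,7,8} D(Y)={2,4,5,7,8}: U {2,3,5,7}->{2,3,5}; V {3,4,5,6,7,8}->{3,4,5,6}; Y {2,4,5,7,8}->{5,7,8}
Constraint 2 (V < U) on D(V)={3,4,5,6} D(U)={2,3,5}: V {3,4,5,6}->{3,4}; U {2,3,5}->{5}
Constraint 3 (U != V) on D(U)={5} D(V)={3,4}: no change
So after all 3 constraints: D(V) = {3,4}

Answer: {3,4}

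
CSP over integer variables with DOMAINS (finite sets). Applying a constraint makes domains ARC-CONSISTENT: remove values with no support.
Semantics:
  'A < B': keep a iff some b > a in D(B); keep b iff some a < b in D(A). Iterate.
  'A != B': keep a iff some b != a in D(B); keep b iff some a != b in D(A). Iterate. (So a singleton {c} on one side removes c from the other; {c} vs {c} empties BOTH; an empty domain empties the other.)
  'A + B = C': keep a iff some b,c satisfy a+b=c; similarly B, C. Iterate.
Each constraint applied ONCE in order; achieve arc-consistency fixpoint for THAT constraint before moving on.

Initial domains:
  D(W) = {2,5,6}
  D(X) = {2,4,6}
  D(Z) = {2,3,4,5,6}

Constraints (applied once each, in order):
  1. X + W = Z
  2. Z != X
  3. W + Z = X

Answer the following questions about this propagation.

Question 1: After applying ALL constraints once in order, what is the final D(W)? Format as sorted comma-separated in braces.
Answer: {}

Derivation:
Constraint 1 (X + W = Z) on D(X)={2,4,6} D(W)={2,5,6} D(Z)={2,3,4,5,6}: X {2,4,6}->{2,4}; W {2,5,6}->{2}; Z {2,3,4,5,6}->{4,6}
Constraint 2 (Z != X) on D(Z)={4,6} D(X)={2,4}: no change
Constraint 3 (W + Z = X) on D(W)={2} D(Z)={4,6} D(X)={2,4}: W {2}->{}; Z {4,6}->{}; X {2,4}->{}
So after all 3 constraints: D(W) = {}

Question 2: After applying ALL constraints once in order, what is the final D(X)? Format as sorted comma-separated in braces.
Answer: {}

Derivation:
Constraint 1 (X + W = Z) on D(X)={2,4,6} D(W)={2,5,6} D(Z)={2,3,4,5,6}: X {2,4,6}->{2,4}; W {2,5,6}->{2}; Z {2,3,4,5,6}->{4,6}
Constraint 2 (Z != X) on D(Z)={4,6} D(X)={2,4}: no change
Constraint 3 (W + Z = X) on D(W)={2} D(Z)={4,6} D(X)={2,4}: W {2}->{}; Z {4,6}->{}; X {2,4}->{}
So after all 3 constraints: D(X) = {}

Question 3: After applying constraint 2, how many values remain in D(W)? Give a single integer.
Constraint 1 (X + W = Z) on D(X)={2,4,6} D(W)={2,5,6} D(Z)={2,3,4,5,6}: X {2,4,6}->{2,4}; W {2,5,6}->{2}; Z {2,3,4,5,6}->{4,6}
Constraint 2 (Z != X) on D(Z)={4,6} D(X)={2,4}: no change
So after constraint 2: D(W)={2}, size = 1

Answer: 1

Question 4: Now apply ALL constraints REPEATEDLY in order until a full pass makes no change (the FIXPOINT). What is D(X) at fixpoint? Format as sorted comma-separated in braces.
pass 0 (initial): D(X)={2,4,6}
pass 1: W {2,5,6}->{}; X {2,4,6}->{}; Z {2,3,4,5,6}->{}
pass 2: no change
Fixpoint after 2 passes: D(X) = {}

Answer: {}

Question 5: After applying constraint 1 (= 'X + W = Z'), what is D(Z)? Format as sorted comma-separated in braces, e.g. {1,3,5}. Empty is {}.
Constraint 1 (X + W = Z) on D(X)={2,4,6} D(W)={2,5,6} D(Z)={2,3,4,5,6}: X {2,4,6}->{2,4}; W {2,5,6}->{2}; Z {2,3,4,5,6}->{4,6}
So after constraint 1: D(Z) = {4,6}

Answer: {4,6}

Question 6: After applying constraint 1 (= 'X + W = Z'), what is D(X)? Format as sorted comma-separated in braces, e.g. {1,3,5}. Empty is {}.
Answer: {2,4}

Derivation:
Constraint 1 (X + W = Z) on D(X)={2,4,6} D(W)={2,5,6} D(Z)={2,3,4,5,6}: X {2,4,6}->{2,4}; W {2,5,6}->{2}; Z {2,3,4,5,6}->{4,6}
So after constraint 1: D(X) = {2,4}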